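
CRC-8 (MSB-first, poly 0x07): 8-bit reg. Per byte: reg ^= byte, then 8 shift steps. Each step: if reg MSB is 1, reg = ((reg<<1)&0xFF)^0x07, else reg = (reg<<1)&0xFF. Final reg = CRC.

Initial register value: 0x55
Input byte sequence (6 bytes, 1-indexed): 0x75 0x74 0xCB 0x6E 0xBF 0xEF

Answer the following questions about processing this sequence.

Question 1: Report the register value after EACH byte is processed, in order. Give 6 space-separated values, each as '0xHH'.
0xE0 0xE5 0xCA 0x75 0x78 0xEC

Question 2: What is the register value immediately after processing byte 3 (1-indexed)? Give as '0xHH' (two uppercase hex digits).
Answer: 0xCA

Derivation:
After byte 1 (0x75): reg=0xE0
After byte 2 (0x74): reg=0xE5
After byte 3 (0xCB): reg=0xCA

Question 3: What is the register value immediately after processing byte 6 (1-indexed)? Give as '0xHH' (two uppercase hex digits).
Answer: 0xEC

Derivation:
After byte 1 (0x75): reg=0xE0
After byte 2 (0x74): reg=0xE5
After byte 3 (0xCB): reg=0xCA
After byte 4 (0x6E): reg=0x75
After byte 5 (0xBF): reg=0x78
After byte 6 (0xEF): reg=0xEC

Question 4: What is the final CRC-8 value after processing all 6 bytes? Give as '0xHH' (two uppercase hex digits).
After byte 1 (0x75): reg=0xE0
After byte 2 (0x74): reg=0xE5
After byte 3 (0xCB): reg=0xCA
After byte 4 (0x6E): reg=0x75
After byte 5 (0xBF): reg=0x78
After byte 6 (0xEF): reg=0xEC

Answer: 0xEC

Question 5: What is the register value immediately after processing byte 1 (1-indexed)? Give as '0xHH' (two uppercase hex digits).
After byte 1 (0x75): reg=0xE0

Answer: 0xE0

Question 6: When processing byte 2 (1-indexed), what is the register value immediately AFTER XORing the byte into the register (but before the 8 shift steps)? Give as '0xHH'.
Answer: 0x94

Derivation:
Register before byte 2: 0xE0
Byte 2: 0x74
0xE0 XOR 0x74 = 0x94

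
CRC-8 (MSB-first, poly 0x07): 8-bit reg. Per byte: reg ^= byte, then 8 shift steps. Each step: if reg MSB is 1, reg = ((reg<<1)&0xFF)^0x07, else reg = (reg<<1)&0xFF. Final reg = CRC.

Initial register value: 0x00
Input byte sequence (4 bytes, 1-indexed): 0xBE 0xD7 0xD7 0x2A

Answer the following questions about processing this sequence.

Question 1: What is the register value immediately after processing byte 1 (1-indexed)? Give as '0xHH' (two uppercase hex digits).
After byte 1 (0xBE): reg=0x33

Answer: 0x33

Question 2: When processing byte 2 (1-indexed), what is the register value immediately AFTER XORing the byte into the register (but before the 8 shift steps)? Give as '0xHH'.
Answer: 0xE4

Derivation:
Register before byte 2: 0x33
Byte 2: 0xD7
0x33 XOR 0xD7 = 0xE4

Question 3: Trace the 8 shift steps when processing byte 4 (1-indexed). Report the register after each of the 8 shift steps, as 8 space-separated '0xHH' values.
Answer: 0x2C 0x58 0xB0 0x67 0xCE 0x9B 0x31 0x62

Derivation:
After byte 1 (0xBE): reg=0x33
After byte 2 (0xD7): reg=0xB2
After byte 3 (0xD7): reg=0x3C
Register before byte 4: 0x3C
After XOR with byte 0x2A: 0x16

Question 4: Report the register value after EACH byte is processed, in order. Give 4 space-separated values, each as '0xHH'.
0x33 0xB2 0x3C 0x62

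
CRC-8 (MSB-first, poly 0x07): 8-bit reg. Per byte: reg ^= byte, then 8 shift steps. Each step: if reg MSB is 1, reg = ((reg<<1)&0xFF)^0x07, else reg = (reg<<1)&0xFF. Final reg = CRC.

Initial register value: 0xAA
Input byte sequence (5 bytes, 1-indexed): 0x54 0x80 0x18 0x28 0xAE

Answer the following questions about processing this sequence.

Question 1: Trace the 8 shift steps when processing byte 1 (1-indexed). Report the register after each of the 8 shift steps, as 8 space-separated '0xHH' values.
Register before byte 1: 0xAA
After XOR with byte 0x54: 0xFE

Answer: 0xFB 0xF1 0xE5 0xCD 0x9D 0x3D 0x7A 0xF4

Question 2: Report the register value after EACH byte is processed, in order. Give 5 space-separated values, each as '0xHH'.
0xF4 0x4B 0xBE 0xEB 0xDC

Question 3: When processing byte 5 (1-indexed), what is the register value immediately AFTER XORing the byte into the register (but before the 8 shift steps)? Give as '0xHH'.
Answer: 0x45

Derivation:
Register before byte 5: 0xEB
Byte 5: 0xAE
0xEB XOR 0xAE = 0x45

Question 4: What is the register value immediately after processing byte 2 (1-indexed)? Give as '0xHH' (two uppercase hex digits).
After byte 1 (0x54): reg=0xF4
After byte 2 (0x80): reg=0x4B

Answer: 0x4B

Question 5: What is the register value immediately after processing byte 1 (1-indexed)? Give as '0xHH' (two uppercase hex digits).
Answer: 0xF4

Derivation:
After byte 1 (0x54): reg=0xF4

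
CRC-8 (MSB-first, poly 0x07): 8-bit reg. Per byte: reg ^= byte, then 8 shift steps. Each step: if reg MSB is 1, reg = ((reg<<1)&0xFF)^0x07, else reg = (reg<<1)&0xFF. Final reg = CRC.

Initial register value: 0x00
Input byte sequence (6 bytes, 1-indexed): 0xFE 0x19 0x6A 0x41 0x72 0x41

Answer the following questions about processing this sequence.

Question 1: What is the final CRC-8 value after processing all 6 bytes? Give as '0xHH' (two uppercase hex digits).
After byte 1 (0xFE): reg=0xF4
After byte 2 (0x19): reg=0x8D
After byte 3 (0x6A): reg=0xBB
After byte 4 (0x41): reg=0xE8
After byte 5 (0x72): reg=0xCF
After byte 6 (0x41): reg=0xA3

Answer: 0xA3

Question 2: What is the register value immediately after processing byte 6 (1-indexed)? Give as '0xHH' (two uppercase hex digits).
After byte 1 (0xFE): reg=0xF4
After byte 2 (0x19): reg=0x8D
After byte 3 (0x6A): reg=0xBB
After byte 4 (0x41): reg=0xE8
After byte 5 (0x72): reg=0xCF
After byte 6 (0x41): reg=0xA3

Answer: 0xA3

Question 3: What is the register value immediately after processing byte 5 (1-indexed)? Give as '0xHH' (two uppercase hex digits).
After byte 1 (0xFE): reg=0xF4
After byte 2 (0x19): reg=0x8D
After byte 3 (0x6A): reg=0xBB
After byte 4 (0x41): reg=0xE8
After byte 5 (0x72): reg=0xCF

Answer: 0xCF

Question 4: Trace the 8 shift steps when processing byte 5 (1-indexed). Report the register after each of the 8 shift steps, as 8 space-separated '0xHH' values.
After byte 1 (0xFE): reg=0xF4
After byte 2 (0x19): reg=0x8D
After byte 3 (0x6A): reg=0xBB
After byte 4 (0x41): reg=0xE8
Register before byte 5: 0xE8
After XOR with byte 0x72: 0x9A

Answer: 0x33 0x66 0xCC 0x9F 0x39 0x72 0xE4 0xCF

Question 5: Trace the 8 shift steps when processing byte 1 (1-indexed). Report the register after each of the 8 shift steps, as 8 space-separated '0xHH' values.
Answer: 0xFB 0xF1 0xE5 0xCD 0x9D 0x3D 0x7A 0xF4

Derivation:
Register before byte 1: 0x00
After XOR with byte 0xFE: 0xFE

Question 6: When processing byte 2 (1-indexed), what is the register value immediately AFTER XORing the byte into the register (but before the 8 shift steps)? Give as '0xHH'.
Register before byte 2: 0xF4
Byte 2: 0x19
0xF4 XOR 0x19 = 0xED

Answer: 0xED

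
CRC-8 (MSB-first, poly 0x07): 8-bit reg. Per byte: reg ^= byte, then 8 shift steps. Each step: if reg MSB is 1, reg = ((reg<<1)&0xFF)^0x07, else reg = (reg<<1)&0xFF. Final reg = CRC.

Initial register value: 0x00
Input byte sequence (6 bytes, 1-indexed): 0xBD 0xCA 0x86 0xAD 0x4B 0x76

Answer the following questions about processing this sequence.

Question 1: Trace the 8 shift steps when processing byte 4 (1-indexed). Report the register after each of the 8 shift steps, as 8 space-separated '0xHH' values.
Answer: 0x44 0x88 0x17 0x2E 0x5C 0xB8 0x77 0xEE

Derivation:
After byte 1 (0xBD): reg=0x3A
After byte 2 (0xCA): reg=0xDE
After byte 3 (0x86): reg=0x8F
Register before byte 4: 0x8F
After XOR with byte 0xAD: 0x22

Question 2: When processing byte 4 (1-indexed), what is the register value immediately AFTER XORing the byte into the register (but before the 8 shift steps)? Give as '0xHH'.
Register before byte 4: 0x8F
Byte 4: 0xAD
0x8F XOR 0xAD = 0x22

Answer: 0x22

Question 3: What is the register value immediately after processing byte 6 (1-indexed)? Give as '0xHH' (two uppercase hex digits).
Answer: 0x1C

Derivation:
After byte 1 (0xBD): reg=0x3A
After byte 2 (0xCA): reg=0xDE
After byte 3 (0x86): reg=0x8F
After byte 4 (0xAD): reg=0xEE
After byte 5 (0x4B): reg=0x72
After byte 6 (0x76): reg=0x1C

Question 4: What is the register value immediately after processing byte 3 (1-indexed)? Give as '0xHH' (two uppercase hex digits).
After byte 1 (0xBD): reg=0x3A
After byte 2 (0xCA): reg=0xDE
After byte 3 (0x86): reg=0x8F

Answer: 0x8F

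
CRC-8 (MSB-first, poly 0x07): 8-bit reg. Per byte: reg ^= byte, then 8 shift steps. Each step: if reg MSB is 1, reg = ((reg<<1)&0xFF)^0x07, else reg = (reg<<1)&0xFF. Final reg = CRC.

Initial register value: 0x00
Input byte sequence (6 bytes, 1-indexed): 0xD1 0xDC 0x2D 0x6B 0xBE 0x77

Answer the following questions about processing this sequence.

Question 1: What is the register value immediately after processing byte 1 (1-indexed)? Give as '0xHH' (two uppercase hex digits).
After byte 1 (0xD1): reg=0x39

Answer: 0x39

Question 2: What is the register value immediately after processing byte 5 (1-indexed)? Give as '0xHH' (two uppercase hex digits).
Answer: 0xA9

Derivation:
After byte 1 (0xD1): reg=0x39
After byte 2 (0xDC): reg=0xB5
After byte 3 (0x2D): reg=0xC1
After byte 4 (0x6B): reg=0x5F
After byte 5 (0xBE): reg=0xA9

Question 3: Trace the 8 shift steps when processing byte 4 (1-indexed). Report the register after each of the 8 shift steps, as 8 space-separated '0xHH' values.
Answer: 0x53 0xA6 0x4B 0x96 0x2B 0x56 0xAC 0x5F

Derivation:
After byte 1 (0xD1): reg=0x39
After byte 2 (0xDC): reg=0xB5
After byte 3 (0x2D): reg=0xC1
Register before byte 4: 0xC1
After XOR with byte 0x6B: 0xAA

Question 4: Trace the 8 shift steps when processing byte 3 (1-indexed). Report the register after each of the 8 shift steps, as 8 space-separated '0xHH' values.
Answer: 0x37 0x6E 0xDC 0xBF 0x79 0xF2 0xE3 0xC1

Derivation:
After byte 1 (0xD1): reg=0x39
After byte 2 (0xDC): reg=0xB5
Register before byte 3: 0xB5
After XOR with byte 0x2D: 0x98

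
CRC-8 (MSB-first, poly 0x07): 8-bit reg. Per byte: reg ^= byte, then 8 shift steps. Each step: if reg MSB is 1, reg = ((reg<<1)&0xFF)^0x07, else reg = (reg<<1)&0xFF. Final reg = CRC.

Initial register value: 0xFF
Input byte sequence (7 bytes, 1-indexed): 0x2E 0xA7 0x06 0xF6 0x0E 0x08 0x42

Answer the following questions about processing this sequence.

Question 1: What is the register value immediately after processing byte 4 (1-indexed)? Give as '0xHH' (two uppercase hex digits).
Answer: 0x37

Derivation:
After byte 1 (0x2E): reg=0x39
After byte 2 (0xA7): reg=0xD3
After byte 3 (0x06): reg=0x25
After byte 4 (0xF6): reg=0x37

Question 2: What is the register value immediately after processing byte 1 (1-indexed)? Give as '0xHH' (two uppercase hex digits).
Answer: 0x39

Derivation:
After byte 1 (0x2E): reg=0x39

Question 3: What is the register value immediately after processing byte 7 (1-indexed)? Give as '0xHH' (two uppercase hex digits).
Answer: 0xBA

Derivation:
After byte 1 (0x2E): reg=0x39
After byte 2 (0xA7): reg=0xD3
After byte 3 (0x06): reg=0x25
After byte 4 (0xF6): reg=0x37
After byte 5 (0x0E): reg=0xAF
After byte 6 (0x08): reg=0x7C
After byte 7 (0x42): reg=0xBA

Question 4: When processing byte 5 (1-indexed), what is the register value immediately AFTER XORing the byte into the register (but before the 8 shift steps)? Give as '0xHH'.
Register before byte 5: 0x37
Byte 5: 0x0E
0x37 XOR 0x0E = 0x39

Answer: 0x39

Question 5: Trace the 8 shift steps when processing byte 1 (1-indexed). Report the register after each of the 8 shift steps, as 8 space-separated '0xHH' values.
Register before byte 1: 0xFF
After XOR with byte 0x2E: 0xD1

Answer: 0xA5 0x4D 0x9A 0x33 0x66 0xCC 0x9F 0x39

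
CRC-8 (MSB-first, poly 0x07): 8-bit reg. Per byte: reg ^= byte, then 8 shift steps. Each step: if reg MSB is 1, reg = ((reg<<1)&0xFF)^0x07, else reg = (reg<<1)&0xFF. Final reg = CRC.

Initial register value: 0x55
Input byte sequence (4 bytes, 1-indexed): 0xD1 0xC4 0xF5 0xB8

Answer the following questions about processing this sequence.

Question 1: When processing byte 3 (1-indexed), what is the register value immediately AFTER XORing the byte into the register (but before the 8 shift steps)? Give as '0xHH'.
Answer: 0x45

Derivation:
Register before byte 3: 0xB0
Byte 3: 0xF5
0xB0 XOR 0xF5 = 0x45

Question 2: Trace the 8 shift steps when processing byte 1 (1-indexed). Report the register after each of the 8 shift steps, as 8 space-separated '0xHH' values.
Answer: 0x0F 0x1E 0x3C 0x78 0xF0 0xE7 0xC9 0x95

Derivation:
Register before byte 1: 0x55
After XOR with byte 0xD1: 0x84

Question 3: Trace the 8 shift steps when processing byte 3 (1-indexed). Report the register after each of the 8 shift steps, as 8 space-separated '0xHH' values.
Answer: 0x8A 0x13 0x26 0x4C 0x98 0x37 0x6E 0xDC

Derivation:
After byte 1 (0xD1): reg=0x95
After byte 2 (0xC4): reg=0xB0
Register before byte 3: 0xB0
After XOR with byte 0xF5: 0x45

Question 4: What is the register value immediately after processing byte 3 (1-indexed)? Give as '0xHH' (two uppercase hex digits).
After byte 1 (0xD1): reg=0x95
After byte 2 (0xC4): reg=0xB0
After byte 3 (0xF5): reg=0xDC

Answer: 0xDC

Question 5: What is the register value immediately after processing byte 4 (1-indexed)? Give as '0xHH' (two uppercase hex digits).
Answer: 0x3B

Derivation:
After byte 1 (0xD1): reg=0x95
After byte 2 (0xC4): reg=0xB0
After byte 3 (0xF5): reg=0xDC
After byte 4 (0xB8): reg=0x3B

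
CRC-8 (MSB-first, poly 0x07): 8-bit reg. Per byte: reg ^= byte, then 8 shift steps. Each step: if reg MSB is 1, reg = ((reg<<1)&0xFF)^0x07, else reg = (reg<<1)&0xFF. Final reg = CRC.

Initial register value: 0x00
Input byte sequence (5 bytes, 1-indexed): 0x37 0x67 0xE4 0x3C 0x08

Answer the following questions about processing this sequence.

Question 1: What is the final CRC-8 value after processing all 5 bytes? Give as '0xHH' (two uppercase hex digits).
After byte 1 (0x37): reg=0x85
After byte 2 (0x67): reg=0xA0
After byte 3 (0xE4): reg=0xDB
After byte 4 (0x3C): reg=0xBB
After byte 5 (0x08): reg=0x10

Answer: 0x10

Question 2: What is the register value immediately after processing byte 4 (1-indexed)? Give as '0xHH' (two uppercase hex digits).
After byte 1 (0x37): reg=0x85
After byte 2 (0x67): reg=0xA0
After byte 3 (0xE4): reg=0xDB
After byte 4 (0x3C): reg=0xBB

Answer: 0xBB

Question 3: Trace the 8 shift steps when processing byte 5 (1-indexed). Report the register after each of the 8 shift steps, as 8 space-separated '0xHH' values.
After byte 1 (0x37): reg=0x85
After byte 2 (0x67): reg=0xA0
After byte 3 (0xE4): reg=0xDB
After byte 4 (0x3C): reg=0xBB
Register before byte 5: 0xBB
After XOR with byte 0x08: 0xB3

Answer: 0x61 0xC2 0x83 0x01 0x02 0x04 0x08 0x10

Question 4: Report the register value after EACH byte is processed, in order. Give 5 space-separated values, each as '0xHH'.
0x85 0xA0 0xDB 0xBB 0x10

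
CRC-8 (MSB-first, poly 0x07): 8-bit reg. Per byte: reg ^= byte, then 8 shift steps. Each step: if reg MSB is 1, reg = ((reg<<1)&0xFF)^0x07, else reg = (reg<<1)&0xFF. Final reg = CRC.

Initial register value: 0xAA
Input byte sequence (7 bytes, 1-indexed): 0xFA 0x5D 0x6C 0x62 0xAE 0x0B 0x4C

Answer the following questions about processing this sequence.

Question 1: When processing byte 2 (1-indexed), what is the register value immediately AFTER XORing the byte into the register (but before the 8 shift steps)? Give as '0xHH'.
Register before byte 2: 0xB7
Byte 2: 0x5D
0xB7 XOR 0x5D = 0xEA

Answer: 0xEA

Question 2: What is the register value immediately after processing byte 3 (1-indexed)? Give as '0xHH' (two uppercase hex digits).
Answer: 0xC2

Derivation:
After byte 1 (0xFA): reg=0xB7
After byte 2 (0x5D): reg=0x98
After byte 3 (0x6C): reg=0xC2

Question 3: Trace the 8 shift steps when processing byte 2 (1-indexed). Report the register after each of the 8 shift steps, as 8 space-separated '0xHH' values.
Answer: 0xD3 0xA1 0x45 0x8A 0x13 0x26 0x4C 0x98

Derivation:
After byte 1 (0xFA): reg=0xB7
Register before byte 2: 0xB7
After XOR with byte 0x5D: 0xEA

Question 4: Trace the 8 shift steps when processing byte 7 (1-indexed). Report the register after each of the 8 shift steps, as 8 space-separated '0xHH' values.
Answer: 0xF1 0xE5 0xCD 0x9D 0x3D 0x7A 0xF4 0xEF

Derivation:
After byte 1 (0xFA): reg=0xB7
After byte 2 (0x5D): reg=0x98
After byte 3 (0x6C): reg=0xC2
After byte 4 (0x62): reg=0x69
After byte 5 (0xAE): reg=0x5B
After byte 6 (0x0B): reg=0xB7
Register before byte 7: 0xB7
After XOR with byte 0x4C: 0xFB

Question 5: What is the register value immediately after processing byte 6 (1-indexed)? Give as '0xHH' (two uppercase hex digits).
After byte 1 (0xFA): reg=0xB7
After byte 2 (0x5D): reg=0x98
After byte 3 (0x6C): reg=0xC2
After byte 4 (0x62): reg=0x69
After byte 5 (0xAE): reg=0x5B
After byte 6 (0x0B): reg=0xB7

Answer: 0xB7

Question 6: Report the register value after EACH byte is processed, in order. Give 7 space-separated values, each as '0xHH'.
0xB7 0x98 0xC2 0x69 0x5B 0xB7 0xEF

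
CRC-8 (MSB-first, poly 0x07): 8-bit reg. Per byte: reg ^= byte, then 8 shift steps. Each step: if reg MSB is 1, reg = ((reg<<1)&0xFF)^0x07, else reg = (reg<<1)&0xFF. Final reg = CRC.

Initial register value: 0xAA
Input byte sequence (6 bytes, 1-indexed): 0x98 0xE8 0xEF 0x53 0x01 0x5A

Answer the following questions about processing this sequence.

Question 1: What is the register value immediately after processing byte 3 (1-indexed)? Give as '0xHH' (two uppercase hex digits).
After byte 1 (0x98): reg=0x9E
After byte 2 (0xE8): reg=0x45
After byte 3 (0xEF): reg=0x5F

Answer: 0x5F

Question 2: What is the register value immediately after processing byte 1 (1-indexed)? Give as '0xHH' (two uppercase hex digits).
Answer: 0x9E

Derivation:
After byte 1 (0x98): reg=0x9E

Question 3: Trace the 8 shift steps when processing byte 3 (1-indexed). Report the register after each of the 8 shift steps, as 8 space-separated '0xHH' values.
Answer: 0x53 0xA6 0x4B 0x96 0x2B 0x56 0xAC 0x5F

Derivation:
After byte 1 (0x98): reg=0x9E
After byte 2 (0xE8): reg=0x45
Register before byte 3: 0x45
After XOR with byte 0xEF: 0xAA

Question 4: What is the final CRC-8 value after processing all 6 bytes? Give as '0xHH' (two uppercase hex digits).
Answer: 0x6E

Derivation:
After byte 1 (0x98): reg=0x9E
After byte 2 (0xE8): reg=0x45
After byte 3 (0xEF): reg=0x5F
After byte 4 (0x53): reg=0x24
After byte 5 (0x01): reg=0xFB
After byte 6 (0x5A): reg=0x6E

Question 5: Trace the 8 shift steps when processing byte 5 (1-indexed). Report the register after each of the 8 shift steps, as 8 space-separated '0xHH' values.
After byte 1 (0x98): reg=0x9E
After byte 2 (0xE8): reg=0x45
After byte 3 (0xEF): reg=0x5F
After byte 4 (0x53): reg=0x24
Register before byte 5: 0x24
After XOR with byte 0x01: 0x25

Answer: 0x4A 0x94 0x2F 0x5E 0xBC 0x7F 0xFE 0xFB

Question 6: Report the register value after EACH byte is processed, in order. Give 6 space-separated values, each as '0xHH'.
0x9E 0x45 0x5F 0x24 0xFB 0x6E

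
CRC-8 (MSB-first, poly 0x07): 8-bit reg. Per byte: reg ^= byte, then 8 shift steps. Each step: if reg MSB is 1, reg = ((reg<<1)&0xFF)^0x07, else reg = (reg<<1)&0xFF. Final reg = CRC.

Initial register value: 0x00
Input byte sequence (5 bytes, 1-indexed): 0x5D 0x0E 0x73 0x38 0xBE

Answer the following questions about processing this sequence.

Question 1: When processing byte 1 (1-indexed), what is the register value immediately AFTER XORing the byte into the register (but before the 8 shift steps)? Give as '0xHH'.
Register before byte 1: 0x00
Byte 1: 0x5D
0x00 XOR 0x5D = 0x5D

Answer: 0x5D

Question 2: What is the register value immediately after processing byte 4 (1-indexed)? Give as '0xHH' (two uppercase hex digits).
After byte 1 (0x5D): reg=0x94
After byte 2 (0x0E): reg=0xCF
After byte 3 (0x73): reg=0x3D
After byte 4 (0x38): reg=0x1B

Answer: 0x1B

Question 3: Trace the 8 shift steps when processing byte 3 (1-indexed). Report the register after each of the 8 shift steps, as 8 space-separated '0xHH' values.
Answer: 0x7F 0xFE 0xFB 0xF1 0xE5 0xCD 0x9D 0x3D

Derivation:
After byte 1 (0x5D): reg=0x94
After byte 2 (0x0E): reg=0xCF
Register before byte 3: 0xCF
After XOR with byte 0x73: 0xBC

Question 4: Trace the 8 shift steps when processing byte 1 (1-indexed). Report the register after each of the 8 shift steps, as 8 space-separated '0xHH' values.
Register before byte 1: 0x00
After XOR with byte 0x5D: 0x5D

Answer: 0xBA 0x73 0xE6 0xCB 0x91 0x25 0x4A 0x94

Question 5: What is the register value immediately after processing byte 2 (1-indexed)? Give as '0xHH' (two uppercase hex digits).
Answer: 0xCF

Derivation:
After byte 1 (0x5D): reg=0x94
After byte 2 (0x0E): reg=0xCF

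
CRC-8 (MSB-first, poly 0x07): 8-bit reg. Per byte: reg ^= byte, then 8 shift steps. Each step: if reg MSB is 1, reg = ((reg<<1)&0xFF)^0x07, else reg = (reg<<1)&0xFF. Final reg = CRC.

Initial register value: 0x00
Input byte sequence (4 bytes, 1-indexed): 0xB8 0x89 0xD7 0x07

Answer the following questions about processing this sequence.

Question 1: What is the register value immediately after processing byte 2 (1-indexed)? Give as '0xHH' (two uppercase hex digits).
After byte 1 (0xB8): reg=0x21
After byte 2 (0x89): reg=0x51

Answer: 0x51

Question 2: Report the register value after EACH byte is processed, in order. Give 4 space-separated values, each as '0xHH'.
0x21 0x51 0x9B 0xDD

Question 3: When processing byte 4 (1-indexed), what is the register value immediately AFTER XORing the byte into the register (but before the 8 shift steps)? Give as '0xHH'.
Register before byte 4: 0x9B
Byte 4: 0x07
0x9B XOR 0x07 = 0x9C

Answer: 0x9C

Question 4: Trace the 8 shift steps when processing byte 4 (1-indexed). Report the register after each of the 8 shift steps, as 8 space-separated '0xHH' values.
After byte 1 (0xB8): reg=0x21
After byte 2 (0x89): reg=0x51
After byte 3 (0xD7): reg=0x9B
Register before byte 4: 0x9B
After XOR with byte 0x07: 0x9C

Answer: 0x3F 0x7E 0xFC 0xFF 0xF9 0xF5 0xED 0xDD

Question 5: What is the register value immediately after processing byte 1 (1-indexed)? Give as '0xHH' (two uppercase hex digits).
After byte 1 (0xB8): reg=0x21

Answer: 0x21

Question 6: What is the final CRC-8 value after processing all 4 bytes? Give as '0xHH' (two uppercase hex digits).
After byte 1 (0xB8): reg=0x21
After byte 2 (0x89): reg=0x51
After byte 3 (0xD7): reg=0x9B
After byte 4 (0x07): reg=0xDD

Answer: 0xDD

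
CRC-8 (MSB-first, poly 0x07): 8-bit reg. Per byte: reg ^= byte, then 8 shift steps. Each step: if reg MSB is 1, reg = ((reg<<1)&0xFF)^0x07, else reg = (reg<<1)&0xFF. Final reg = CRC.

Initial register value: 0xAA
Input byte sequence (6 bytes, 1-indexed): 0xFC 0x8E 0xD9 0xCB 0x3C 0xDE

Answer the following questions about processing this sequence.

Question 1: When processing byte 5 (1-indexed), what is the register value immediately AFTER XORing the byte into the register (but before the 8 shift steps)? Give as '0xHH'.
Answer: 0xEB

Derivation:
Register before byte 5: 0xD7
Byte 5: 0x3C
0xD7 XOR 0x3C = 0xEB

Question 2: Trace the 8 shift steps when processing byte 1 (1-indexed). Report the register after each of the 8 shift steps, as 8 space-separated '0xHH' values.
Register before byte 1: 0xAA
After XOR with byte 0xFC: 0x56

Answer: 0xAC 0x5F 0xBE 0x7B 0xF6 0xEB 0xD1 0xA5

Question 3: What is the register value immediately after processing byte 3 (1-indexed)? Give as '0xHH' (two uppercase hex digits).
Answer: 0x38

Derivation:
After byte 1 (0xFC): reg=0xA5
After byte 2 (0x8E): reg=0xD1
After byte 3 (0xD9): reg=0x38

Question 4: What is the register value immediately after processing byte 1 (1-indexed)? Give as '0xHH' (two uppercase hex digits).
After byte 1 (0xFC): reg=0xA5

Answer: 0xA5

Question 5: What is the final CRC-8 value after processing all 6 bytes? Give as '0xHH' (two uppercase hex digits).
Answer: 0xC0

Derivation:
After byte 1 (0xFC): reg=0xA5
After byte 2 (0x8E): reg=0xD1
After byte 3 (0xD9): reg=0x38
After byte 4 (0xCB): reg=0xD7
After byte 5 (0x3C): reg=0x9F
After byte 6 (0xDE): reg=0xC0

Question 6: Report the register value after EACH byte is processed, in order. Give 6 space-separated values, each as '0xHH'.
0xA5 0xD1 0x38 0xD7 0x9F 0xC0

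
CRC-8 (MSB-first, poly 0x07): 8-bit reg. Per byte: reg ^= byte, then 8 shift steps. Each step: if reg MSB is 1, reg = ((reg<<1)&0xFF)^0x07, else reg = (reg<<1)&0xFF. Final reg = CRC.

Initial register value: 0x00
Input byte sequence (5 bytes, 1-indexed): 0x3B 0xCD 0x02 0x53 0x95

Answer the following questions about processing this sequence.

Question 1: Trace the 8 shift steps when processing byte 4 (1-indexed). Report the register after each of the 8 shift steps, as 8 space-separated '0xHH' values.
Answer: 0xA8 0x57 0xAE 0x5B 0xB6 0x6B 0xD6 0xAB

Derivation:
After byte 1 (0x3B): reg=0xA1
After byte 2 (0xCD): reg=0x03
After byte 3 (0x02): reg=0x07
Register before byte 4: 0x07
After XOR with byte 0x53: 0x54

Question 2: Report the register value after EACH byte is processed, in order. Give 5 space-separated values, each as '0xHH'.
0xA1 0x03 0x07 0xAB 0xBA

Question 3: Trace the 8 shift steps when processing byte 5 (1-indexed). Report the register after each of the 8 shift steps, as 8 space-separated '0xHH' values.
Answer: 0x7C 0xF8 0xF7 0xE9 0xD5 0xAD 0x5D 0xBA

Derivation:
After byte 1 (0x3B): reg=0xA1
After byte 2 (0xCD): reg=0x03
After byte 3 (0x02): reg=0x07
After byte 4 (0x53): reg=0xAB
Register before byte 5: 0xAB
After XOR with byte 0x95: 0x3E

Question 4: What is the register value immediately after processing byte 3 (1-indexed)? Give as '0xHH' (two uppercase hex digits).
After byte 1 (0x3B): reg=0xA1
After byte 2 (0xCD): reg=0x03
After byte 3 (0x02): reg=0x07

Answer: 0x07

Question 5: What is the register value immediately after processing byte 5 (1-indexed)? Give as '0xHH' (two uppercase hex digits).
After byte 1 (0x3B): reg=0xA1
After byte 2 (0xCD): reg=0x03
After byte 3 (0x02): reg=0x07
After byte 4 (0x53): reg=0xAB
After byte 5 (0x95): reg=0xBA

Answer: 0xBA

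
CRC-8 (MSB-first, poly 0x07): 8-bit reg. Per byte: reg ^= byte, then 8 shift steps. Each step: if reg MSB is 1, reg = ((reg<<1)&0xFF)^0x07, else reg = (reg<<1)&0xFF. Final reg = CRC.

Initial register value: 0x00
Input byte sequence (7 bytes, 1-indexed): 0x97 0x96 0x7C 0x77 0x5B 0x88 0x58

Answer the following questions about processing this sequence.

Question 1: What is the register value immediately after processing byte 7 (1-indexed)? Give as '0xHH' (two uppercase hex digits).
Answer: 0xCF

Derivation:
After byte 1 (0x97): reg=0xEC
After byte 2 (0x96): reg=0x61
After byte 3 (0x7C): reg=0x53
After byte 4 (0x77): reg=0xFC
After byte 5 (0x5B): reg=0x7C
After byte 6 (0x88): reg=0xC2
After byte 7 (0x58): reg=0xCF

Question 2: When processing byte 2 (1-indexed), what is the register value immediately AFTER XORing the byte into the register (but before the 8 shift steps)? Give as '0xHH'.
Register before byte 2: 0xEC
Byte 2: 0x96
0xEC XOR 0x96 = 0x7A

Answer: 0x7A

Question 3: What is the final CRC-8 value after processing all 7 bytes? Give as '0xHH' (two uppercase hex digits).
After byte 1 (0x97): reg=0xEC
After byte 2 (0x96): reg=0x61
After byte 3 (0x7C): reg=0x53
After byte 4 (0x77): reg=0xFC
After byte 5 (0x5B): reg=0x7C
After byte 6 (0x88): reg=0xC2
After byte 7 (0x58): reg=0xCF

Answer: 0xCF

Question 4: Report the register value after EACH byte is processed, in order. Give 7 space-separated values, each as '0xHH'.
0xEC 0x61 0x53 0xFC 0x7C 0xC2 0xCF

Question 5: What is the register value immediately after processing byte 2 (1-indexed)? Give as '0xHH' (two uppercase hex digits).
After byte 1 (0x97): reg=0xEC
After byte 2 (0x96): reg=0x61

Answer: 0x61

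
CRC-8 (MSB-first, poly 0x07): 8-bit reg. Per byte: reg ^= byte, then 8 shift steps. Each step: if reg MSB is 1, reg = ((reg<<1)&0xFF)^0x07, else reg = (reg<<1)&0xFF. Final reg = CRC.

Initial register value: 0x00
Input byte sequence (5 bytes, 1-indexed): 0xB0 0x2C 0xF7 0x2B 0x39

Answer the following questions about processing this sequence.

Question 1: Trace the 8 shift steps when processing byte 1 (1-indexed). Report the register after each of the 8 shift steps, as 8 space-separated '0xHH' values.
Register before byte 1: 0x00
After XOR with byte 0xB0: 0xB0

Answer: 0x67 0xCE 0x9B 0x31 0x62 0xC4 0x8F 0x19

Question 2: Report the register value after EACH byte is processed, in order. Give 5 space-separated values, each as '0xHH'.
0x19 0x8B 0x73 0x8F 0x0B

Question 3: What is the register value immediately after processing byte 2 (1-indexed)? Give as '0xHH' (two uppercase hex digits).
After byte 1 (0xB0): reg=0x19
After byte 2 (0x2C): reg=0x8B

Answer: 0x8B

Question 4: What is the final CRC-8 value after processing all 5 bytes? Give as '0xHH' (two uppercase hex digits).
After byte 1 (0xB0): reg=0x19
After byte 2 (0x2C): reg=0x8B
After byte 3 (0xF7): reg=0x73
After byte 4 (0x2B): reg=0x8F
After byte 5 (0x39): reg=0x0B

Answer: 0x0B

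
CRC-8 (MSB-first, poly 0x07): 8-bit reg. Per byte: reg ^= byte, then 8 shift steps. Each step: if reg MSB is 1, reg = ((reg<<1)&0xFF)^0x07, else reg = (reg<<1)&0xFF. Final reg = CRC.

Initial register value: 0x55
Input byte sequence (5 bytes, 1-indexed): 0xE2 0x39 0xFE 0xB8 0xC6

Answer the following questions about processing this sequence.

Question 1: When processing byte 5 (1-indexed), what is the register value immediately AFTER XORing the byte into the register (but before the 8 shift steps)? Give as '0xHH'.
Register before byte 5: 0xC2
Byte 5: 0xC6
0xC2 XOR 0xC6 = 0x04

Answer: 0x04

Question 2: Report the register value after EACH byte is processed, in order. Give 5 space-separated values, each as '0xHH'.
0x0C 0x8B 0x4C 0xC2 0x1C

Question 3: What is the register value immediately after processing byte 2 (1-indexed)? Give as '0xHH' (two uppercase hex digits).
After byte 1 (0xE2): reg=0x0C
After byte 2 (0x39): reg=0x8B

Answer: 0x8B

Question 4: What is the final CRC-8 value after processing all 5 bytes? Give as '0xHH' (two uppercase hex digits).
After byte 1 (0xE2): reg=0x0C
After byte 2 (0x39): reg=0x8B
After byte 3 (0xFE): reg=0x4C
After byte 4 (0xB8): reg=0xC2
After byte 5 (0xC6): reg=0x1C

Answer: 0x1C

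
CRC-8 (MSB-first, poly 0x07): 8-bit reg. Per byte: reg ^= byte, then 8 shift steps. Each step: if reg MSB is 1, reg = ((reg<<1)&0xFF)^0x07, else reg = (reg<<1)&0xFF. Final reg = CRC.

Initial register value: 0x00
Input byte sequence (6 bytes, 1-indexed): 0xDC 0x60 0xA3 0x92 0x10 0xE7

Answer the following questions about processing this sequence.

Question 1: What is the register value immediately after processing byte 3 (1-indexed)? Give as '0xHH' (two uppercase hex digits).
After byte 1 (0xDC): reg=0x1A
After byte 2 (0x60): reg=0x61
After byte 3 (0xA3): reg=0x40

Answer: 0x40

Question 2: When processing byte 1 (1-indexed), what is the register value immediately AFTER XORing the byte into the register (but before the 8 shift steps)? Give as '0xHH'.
Answer: 0xDC

Derivation:
Register before byte 1: 0x00
Byte 1: 0xDC
0x00 XOR 0xDC = 0xDC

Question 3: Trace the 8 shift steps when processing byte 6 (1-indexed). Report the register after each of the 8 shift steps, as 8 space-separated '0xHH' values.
After byte 1 (0xDC): reg=0x1A
After byte 2 (0x60): reg=0x61
After byte 3 (0xA3): reg=0x40
After byte 4 (0x92): reg=0x30
After byte 5 (0x10): reg=0xE0
Register before byte 6: 0xE0
After XOR with byte 0xE7: 0x07

Answer: 0x0E 0x1C 0x38 0x70 0xE0 0xC7 0x89 0x15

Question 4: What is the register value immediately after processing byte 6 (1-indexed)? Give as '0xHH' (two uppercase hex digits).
Answer: 0x15

Derivation:
After byte 1 (0xDC): reg=0x1A
After byte 2 (0x60): reg=0x61
After byte 3 (0xA3): reg=0x40
After byte 4 (0x92): reg=0x30
After byte 5 (0x10): reg=0xE0
After byte 6 (0xE7): reg=0x15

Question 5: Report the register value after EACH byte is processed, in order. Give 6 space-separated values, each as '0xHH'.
0x1A 0x61 0x40 0x30 0xE0 0x15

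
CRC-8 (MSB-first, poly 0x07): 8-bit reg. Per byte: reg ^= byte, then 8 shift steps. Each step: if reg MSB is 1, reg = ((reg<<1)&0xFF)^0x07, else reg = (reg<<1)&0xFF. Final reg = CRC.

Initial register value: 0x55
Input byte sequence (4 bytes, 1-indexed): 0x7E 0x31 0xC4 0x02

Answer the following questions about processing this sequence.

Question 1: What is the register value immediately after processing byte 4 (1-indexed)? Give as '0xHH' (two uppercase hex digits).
After byte 1 (0x7E): reg=0xD1
After byte 2 (0x31): reg=0xAE
After byte 3 (0xC4): reg=0x11
After byte 4 (0x02): reg=0x79

Answer: 0x79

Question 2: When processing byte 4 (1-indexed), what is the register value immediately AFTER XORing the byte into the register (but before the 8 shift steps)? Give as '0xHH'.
Register before byte 4: 0x11
Byte 4: 0x02
0x11 XOR 0x02 = 0x13

Answer: 0x13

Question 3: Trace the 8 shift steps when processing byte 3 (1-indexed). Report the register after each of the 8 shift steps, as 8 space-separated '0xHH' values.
Answer: 0xD4 0xAF 0x59 0xB2 0x63 0xC6 0x8B 0x11

Derivation:
After byte 1 (0x7E): reg=0xD1
After byte 2 (0x31): reg=0xAE
Register before byte 3: 0xAE
After XOR with byte 0xC4: 0x6A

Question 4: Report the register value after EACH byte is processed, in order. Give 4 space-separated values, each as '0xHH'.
0xD1 0xAE 0x11 0x79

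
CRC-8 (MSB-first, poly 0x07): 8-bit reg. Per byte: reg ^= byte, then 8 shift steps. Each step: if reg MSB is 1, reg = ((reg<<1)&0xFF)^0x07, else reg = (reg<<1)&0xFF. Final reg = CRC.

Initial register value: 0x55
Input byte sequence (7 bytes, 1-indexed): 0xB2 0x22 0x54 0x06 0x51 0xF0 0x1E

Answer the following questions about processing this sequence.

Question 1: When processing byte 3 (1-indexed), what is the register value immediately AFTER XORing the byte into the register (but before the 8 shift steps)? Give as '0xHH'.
Answer: 0x92

Derivation:
Register before byte 3: 0xC6
Byte 3: 0x54
0xC6 XOR 0x54 = 0x92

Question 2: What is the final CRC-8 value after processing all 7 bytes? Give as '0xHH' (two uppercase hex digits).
After byte 1 (0xB2): reg=0xBB
After byte 2 (0x22): reg=0xC6
After byte 3 (0x54): reg=0xF7
After byte 4 (0x06): reg=0xD9
After byte 5 (0x51): reg=0xB1
After byte 6 (0xF0): reg=0xC0
After byte 7 (0x1E): reg=0x14

Answer: 0x14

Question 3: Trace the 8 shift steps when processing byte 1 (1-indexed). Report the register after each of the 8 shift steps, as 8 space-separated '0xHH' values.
Answer: 0xC9 0x95 0x2D 0x5A 0xB4 0x6F 0xDE 0xBB

Derivation:
Register before byte 1: 0x55
After XOR with byte 0xB2: 0xE7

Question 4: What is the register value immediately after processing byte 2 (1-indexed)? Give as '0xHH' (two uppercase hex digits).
Answer: 0xC6

Derivation:
After byte 1 (0xB2): reg=0xBB
After byte 2 (0x22): reg=0xC6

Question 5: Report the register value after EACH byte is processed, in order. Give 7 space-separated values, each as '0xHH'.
0xBB 0xC6 0xF7 0xD9 0xB1 0xC0 0x14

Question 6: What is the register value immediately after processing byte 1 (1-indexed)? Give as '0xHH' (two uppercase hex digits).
Answer: 0xBB

Derivation:
After byte 1 (0xB2): reg=0xBB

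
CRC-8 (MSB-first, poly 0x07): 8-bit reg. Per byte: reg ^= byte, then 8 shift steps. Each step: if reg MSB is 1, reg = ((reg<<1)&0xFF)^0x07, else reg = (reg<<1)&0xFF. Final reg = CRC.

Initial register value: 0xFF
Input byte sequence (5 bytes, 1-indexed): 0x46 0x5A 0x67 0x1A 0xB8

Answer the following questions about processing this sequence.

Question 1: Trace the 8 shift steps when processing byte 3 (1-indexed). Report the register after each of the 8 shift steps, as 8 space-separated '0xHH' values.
Answer: 0x28 0x50 0xA0 0x47 0x8E 0x1B 0x36 0x6C

Derivation:
After byte 1 (0x46): reg=0x26
After byte 2 (0x5A): reg=0x73
Register before byte 3: 0x73
After XOR with byte 0x67: 0x14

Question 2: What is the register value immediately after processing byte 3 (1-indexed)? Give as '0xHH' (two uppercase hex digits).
After byte 1 (0x46): reg=0x26
After byte 2 (0x5A): reg=0x73
After byte 3 (0x67): reg=0x6C

Answer: 0x6C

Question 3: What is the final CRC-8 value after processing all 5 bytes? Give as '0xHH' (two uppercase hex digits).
After byte 1 (0x46): reg=0x26
After byte 2 (0x5A): reg=0x73
After byte 3 (0x67): reg=0x6C
After byte 4 (0x1A): reg=0x45
After byte 5 (0xB8): reg=0xFD

Answer: 0xFD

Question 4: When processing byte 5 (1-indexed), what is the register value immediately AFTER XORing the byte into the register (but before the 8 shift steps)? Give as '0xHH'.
Register before byte 5: 0x45
Byte 5: 0xB8
0x45 XOR 0xB8 = 0xFD

Answer: 0xFD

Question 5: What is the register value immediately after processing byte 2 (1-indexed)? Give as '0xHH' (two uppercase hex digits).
Answer: 0x73

Derivation:
After byte 1 (0x46): reg=0x26
After byte 2 (0x5A): reg=0x73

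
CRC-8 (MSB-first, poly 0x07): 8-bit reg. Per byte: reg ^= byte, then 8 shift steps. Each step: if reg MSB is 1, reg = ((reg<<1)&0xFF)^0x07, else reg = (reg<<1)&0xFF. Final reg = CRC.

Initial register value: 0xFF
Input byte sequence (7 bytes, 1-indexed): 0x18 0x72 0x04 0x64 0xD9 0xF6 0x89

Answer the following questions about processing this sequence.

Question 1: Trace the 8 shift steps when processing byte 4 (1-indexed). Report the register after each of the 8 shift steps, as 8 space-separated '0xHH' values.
After byte 1 (0x18): reg=0xBB
After byte 2 (0x72): reg=0x71
After byte 3 (0x04): reg=0x4C
Register before byte 4: 0x4C
After XOR with byte 0x64: 0x28

Answer: 0x50 0xA0 0x47 0x8E 0x1B 0x36 0x6C 0xD8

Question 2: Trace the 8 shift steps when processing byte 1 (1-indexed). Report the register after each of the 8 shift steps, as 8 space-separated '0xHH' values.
Answer: 0xC9 0x95 0x2D 0x5A 0xB4 0x6F 0xDE 0xBB

Derivation:
Register before byte 1: 0xFF
After XOR with byte 0x18: 0xE7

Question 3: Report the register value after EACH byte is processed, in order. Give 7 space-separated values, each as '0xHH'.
0xBB 0x71 0x4C 0xD8 0x07 0xD9 0xB7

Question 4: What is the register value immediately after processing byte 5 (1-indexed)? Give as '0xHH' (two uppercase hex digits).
Answer: 0x07

Derivation:
After byte 1 (0x18): reg=0xBB
After byte 2 (0x72): reg=0x71
After byte 3 (0x04): reg=0x4C
After byte 4 (0x64): reg=0xD8
After byte 5 (0xD9): reg=0x07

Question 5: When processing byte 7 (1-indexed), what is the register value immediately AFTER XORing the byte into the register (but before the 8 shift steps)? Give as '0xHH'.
Answer: 0x50

Derivation:
Register before byte 7: 0xD9
Byte 7: 0x89
0xD9 XOR 0x89 = 0x50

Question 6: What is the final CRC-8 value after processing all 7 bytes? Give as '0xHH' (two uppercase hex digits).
After byte 1 (0x18): reg=0xBB
After byte 2 (0x72): reg=0x71
After byte 3 (0x04): reg=0x4C
After byte 4 (0x64): reg=0xD8
After byte 5 (0xD9): reg=0x07
After byte 6 (0xF6): reg=0xD9
After byte 7 (0x89): reg=0xB7

Answer: 0xB7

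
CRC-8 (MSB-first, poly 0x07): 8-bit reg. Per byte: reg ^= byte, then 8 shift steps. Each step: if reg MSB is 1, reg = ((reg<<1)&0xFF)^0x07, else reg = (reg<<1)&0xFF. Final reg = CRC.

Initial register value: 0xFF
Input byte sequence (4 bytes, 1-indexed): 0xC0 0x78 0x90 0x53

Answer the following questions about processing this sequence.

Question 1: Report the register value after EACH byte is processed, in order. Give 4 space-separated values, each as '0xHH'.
0xBD 0x55 0x55 0x12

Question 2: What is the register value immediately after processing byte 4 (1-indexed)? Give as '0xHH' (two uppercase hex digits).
After byte 1 (0xC0): reg=0xBD
After byte 2 (0x78): reg=0x55
After byte 3 (0x90): reg=0x55
After byte 4 (0x53): reg=0x12

Answer: 0x12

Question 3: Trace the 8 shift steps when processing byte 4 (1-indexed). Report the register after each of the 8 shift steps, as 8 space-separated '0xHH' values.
Answer: 0x0C 0x18 0x30 0x60 0xC0 0x87 0x09 0x12

Derivation:
After byte 1 (0xC0): reg=0xBD
After byte 2 (0x78): reg=0x55
After byte 3 (0x90): reg=0x55
Register before byte 4: 0x55
After XOR with byte 0x53: 0x06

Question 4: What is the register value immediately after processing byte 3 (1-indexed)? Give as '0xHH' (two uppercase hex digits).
After byte 1 (0xC0): reg=0xBD
After byte 2 (0x78): reg=0x55
After byte 3 (0x90): reg=0x55

Answer: 0x55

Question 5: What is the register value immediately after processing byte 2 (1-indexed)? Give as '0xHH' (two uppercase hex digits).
After byte 1 (0xC0): reg=0xBD
After byte 2 (0x78): reg=0x55

Answer: 0x55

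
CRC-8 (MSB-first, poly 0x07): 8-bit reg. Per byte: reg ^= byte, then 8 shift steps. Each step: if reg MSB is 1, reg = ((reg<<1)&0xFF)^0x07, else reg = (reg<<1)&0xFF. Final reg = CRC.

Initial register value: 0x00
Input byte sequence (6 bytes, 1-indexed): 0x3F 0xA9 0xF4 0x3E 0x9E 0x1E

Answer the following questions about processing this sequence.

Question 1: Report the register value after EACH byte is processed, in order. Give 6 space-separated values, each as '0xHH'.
0xBD 0x6C 0xC1 0xF3 0x04 0x46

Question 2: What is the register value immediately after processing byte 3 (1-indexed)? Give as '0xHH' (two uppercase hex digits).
Answer: 0xC1

Derivation:
After byte 1 (0x3F): reg=0xBD
After byte 2 (0xA9): reg=0x6C
After byte 3 (0xF4): reg=0xC1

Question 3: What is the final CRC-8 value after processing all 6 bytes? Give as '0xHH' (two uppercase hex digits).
Answer: 0x46

Derivation:
After byte 1 (0x3F): reg=0xBD
After byte 2 (0xA9): reg=0x6C
After byte 3 (0xF4): reg=0xC1
After byte 4 (0x3E): reg=0xF3
After byte 5 (0x9E): reg=0x04
After byte 6 (0x1E): reg=0x46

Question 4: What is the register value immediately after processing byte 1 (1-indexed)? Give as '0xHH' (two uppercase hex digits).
Answer: 0xBD

Derivation:
After byte 1 (0x3F): reg=0xBD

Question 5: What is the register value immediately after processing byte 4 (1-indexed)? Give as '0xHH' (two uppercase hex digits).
After byte 1 (0x3F): reg=0xBD
After byte 2 (0xA9): reg=0x6C
After byte 3 (0xF4): reg=0xC1
After byte 4 (0x3E): reg=0xF3

Answer: 0xF3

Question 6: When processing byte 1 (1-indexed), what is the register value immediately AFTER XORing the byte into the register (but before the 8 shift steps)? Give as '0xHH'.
Answer: 0x3F

Derivation:
Register before byte 1: 0x00
Byte 1: 0x3F
0x00 XOR 0x3F = 0x3F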